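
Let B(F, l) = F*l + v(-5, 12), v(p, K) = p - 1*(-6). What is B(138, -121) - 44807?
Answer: -61504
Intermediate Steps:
v(p, K) = 6 + p (v(p, K) = p + 6 = 6 + p)
B(F, l) = 1 + F*l (B(F, l) = F*l + (6 - 5) = F*l + 1 = 1 + F*l)
B(138, -121) - 44807 = (1 + 138*(-121)) - 44807 = (1 - 16698) - 44807 = -16697 - 44807 = -61504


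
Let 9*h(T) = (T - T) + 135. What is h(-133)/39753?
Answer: 5/13251 ≈ 0.00037733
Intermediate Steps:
h(T) = 15 (h(T) = ((T - T) + 135)/9 = (0 + 135)/9 = (⅑)*135 = 15)
h(-133)/39753 = 15/39753 = 15*(1/39753) = 5/13251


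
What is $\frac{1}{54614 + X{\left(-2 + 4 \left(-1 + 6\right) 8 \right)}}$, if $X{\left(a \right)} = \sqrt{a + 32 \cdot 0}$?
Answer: $\frac{27307}{1491344419} - \frac{\sqrt{158}}{2982688838} \approx 1.8306 \cdot 10^{-5}$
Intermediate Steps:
$X{\left(a \right)} = \sqrt{a}$ ($X{\left(a \right)} = \sqrt{a + 0} = \sqrt{a}$)
$\frac{1}{54614 + X{\left(-2 + 4 \left(-1 + 6\right) 8 \right)}} = \frac{1}{54614 + \sqrt{-2 + 4 \left(-1 + 6\right) 8}} = \frac{1}{54614 + \sqrt{-2 + 4 \cdot 5 \cdot 8}} = \frac{1}{54614 + \sqrt{-2 + 20 \cdot 8}} = \frac{1}{54614 + \sqrt{-2 + 160}} = \frac{1}{54614 + \sqrt{158}}$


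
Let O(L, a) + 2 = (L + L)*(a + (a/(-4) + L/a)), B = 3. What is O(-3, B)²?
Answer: 361/4 ≈ 90.250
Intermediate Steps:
O(L, a) = -2 + 2*L*(3*a/4 + L/a) (O(L, a) = -2 + (L + L)*(a + (a/(-4) + L/a)) = -2 + (2*L)*(a + (a*(-¼) + L/a)) = -2 + (2*L)*(a + (-a/4 + L/a)) = -2 + (2*L)*(3*a/4 + L/a) = -2 + 2*L*(3*a/4 + L/a))
O(-3, B)² = (-2 + 2*(-3)²/3 + (3/2)*(-3)*3)² = (-2 + 2*9*(⅓) - 27/2)² = (-2 + 6 - 27/2)² = (-19/2)² = 361/4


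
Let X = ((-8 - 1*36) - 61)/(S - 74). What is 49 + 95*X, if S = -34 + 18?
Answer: 959/6 ≈ 159.83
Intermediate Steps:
S = -16
X = 7/6 (X = ((-8 - 1*36) - 61)/(-16 - 74) = ((-8 - 36) - 61)/(-90) = (-44 - 61)*(-1/90) = -105*(-1/90) = 7/6 ≈ 1.1667)
49 + 95*X = 49 + 95*(7/6) = 49 + 665/6 = 959/6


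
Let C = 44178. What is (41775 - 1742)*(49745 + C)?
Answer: 3760019459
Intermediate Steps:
(41775 - 1742)*(49745 + C) = (41775 - 1742)*(49745 + 44178) = 40033*93923 = 3760019459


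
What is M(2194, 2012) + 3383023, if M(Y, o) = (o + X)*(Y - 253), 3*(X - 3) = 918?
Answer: 7888084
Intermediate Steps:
X = 309 (X = 3 + (1/3)*918 = 3 + 306 = 309)
M(Y, o) = (-253 + Y)*(309 + o) (M(Y, o) = (o + 309)*(Y - 253) = (309 + o)*(-253 + Y) = (-253 + Y)*(309 + o))
M(2194, 2012) + 3383023 = (-78177 - 253*2012 + 309*2194 + 2194*2012) + 3383023 = (-78177 - 509036 + 677946 + 4414328) + 3383023 = 4505061 + 3383023 = 7888084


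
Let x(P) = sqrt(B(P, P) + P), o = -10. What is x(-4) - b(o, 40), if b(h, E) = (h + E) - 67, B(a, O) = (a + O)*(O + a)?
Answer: 37 + 2*sqrt(15) ≈ 44.746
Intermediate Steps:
B(a, O) = (O + a)**2 (B(a, O) = (O + a)*(O + a) = (O + a)**2)
x(P) = sqrt(P + 4*P**2) (x(P) = sqrt((P + P)**2 + P) = sqrt((2*P)**2 + P) = sqrt(4*P**2 + P) = sqrt(P + 4*P**2))
b(h, E) = -67 + E + h (b(h, E) = (E + h) - 67 = -67 + E + h)
x(-4) - b(o, 40) = sqrt(-4*(1 + 4*(-4))) - (-67 + 40 - 10) = sqrt(-4*(1 - 16)) - 1*(-37) = sqrt(-4*(-15)) + 37 = sqrt(60) + 37 = 2*sqrt(15) + 37 = 37 + 2*sqrt(15)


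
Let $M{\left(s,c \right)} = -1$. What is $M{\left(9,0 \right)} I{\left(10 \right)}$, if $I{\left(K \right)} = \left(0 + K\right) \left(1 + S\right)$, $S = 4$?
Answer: $-50$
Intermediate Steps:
$I{\left(K \right)} = 5 K$ ($I{\left(K \right)} = \left(0 + K\right) \left(1 + 4\right) = K 5 = 5 K$)
$M{\left(9,0 \right)} I{\left(10 \right)} = - 5 \cdot 10 = \left(-1\right) 50 = -50$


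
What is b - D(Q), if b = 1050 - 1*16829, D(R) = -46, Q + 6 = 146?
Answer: -15733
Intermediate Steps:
Q = 140 (Q = -6 + 146 = 140)
b = -15779 (b = 1050 - 16829 = -15779)
b - D(Q) = -15779 - 1*(-46) = -15779 + 46 = -15733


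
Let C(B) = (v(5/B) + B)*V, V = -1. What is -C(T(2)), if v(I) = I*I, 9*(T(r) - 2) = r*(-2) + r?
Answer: 22321/2304 ≈ 9.6879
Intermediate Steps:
T(r) = 2 - r/9 (T(r) = 2 + (r*(-2) + r)/9 = 2 + (-2*r + r)/9 = 2 + (-r)/9 = 2 - r/9)
v(I) = I²
C(B) = -B - 25/B² (C(B) = ((5/B)² + B)*(-1) = (25/B² + B)*(-1) = (B + 25/B²)*(-1) = -B - 25/B²)
-C(T(2)) = -(-(2 - ⅑*2) - 25/(2 - ⅑*2)²) = -(-(2 - 2/9) - 25/(2 - 2/9)²) = -(-1*16/9 - 25/(16/9)²) = -(-16/9 - 25*81/256) = -(-16/9 - 2025/256) = -1*(-22321/2304) = 22321/2304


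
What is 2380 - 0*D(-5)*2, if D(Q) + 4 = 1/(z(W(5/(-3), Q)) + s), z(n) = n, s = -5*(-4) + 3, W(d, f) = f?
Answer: 2380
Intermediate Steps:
s = 23 (s = 20 + 3 = 23)
D(Q) = -4 + 1/(23 + Q) (D(Q) = -4 + 1/(Q + 23) = -4 + 1/(23 + Q))
2380 - 0*D(-5)*2 = 2380 - 0*((-91 - 4*(-5))/(23 - 5))*2 = 2380 - 0*((-91 + 20)/18)*2 = 2380 - 0*((1/18)*(-71))*2 = 2380 - 0*(-71/18)*2 = 2380 - 0*2 = 2380 - 1*0 = 2380 + 0 = 2380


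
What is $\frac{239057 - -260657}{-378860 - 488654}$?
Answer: $- \frac{249857}{433757} \approx -0.57603$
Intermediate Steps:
$\frac{239057 - -260657}{-378860 - 488654} = \frac{239057 + 260657}{-867514} = 499714 \left(- \frac{1}{867514}\right) = - \frac{249857}{433757}$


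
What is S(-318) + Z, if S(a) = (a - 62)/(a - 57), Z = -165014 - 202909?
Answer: -27594149/75 ≈ -3.6792e+5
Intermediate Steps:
Z = -367923
S(a) = (-62 + a)/(-57 + a)
S(-318) + Z = (-62 - 318)/(-57 - 318) - 367923 = -380/(-375) - 367923 = -1/375*(-380) - 367923 = 76/75 - 367923 = -27594149/75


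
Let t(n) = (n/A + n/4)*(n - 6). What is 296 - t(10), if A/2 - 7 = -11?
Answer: 291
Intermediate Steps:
A = -8 (A = 14 + 2*(-11) = 14 - 22 = -8)
t(n) = n*(-6 + n)/8 (t(n) = (n/(-8) + n/4)*(n - 6) = (n*(-⅛) + n*(¼))*(-6 + n) = (-n/8 + n/4)*(-6 + n) = (n/8)*(-6 + n) = n*(-6 + n)/8)
296 - t(10) = 296 - 10*(-6 + 10)/8 = 296 - 10*4/8 = 296 - 1*5 = 296 - 5 = 291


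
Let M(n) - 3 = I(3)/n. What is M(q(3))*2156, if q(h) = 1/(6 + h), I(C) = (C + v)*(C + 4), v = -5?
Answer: -265188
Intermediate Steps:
I(C) = (-5 + C)*(4 + C) (I(C) = (C - 5)*(C + 4) = (-5 + C)*(4 + C))
M(n) = 3 - 14/n (M(n) = 3 + (-20 + 3² - 1*3)/n = 3 + (-20 + 9 - 3)/n = 3 - 14/n)
M(q(3))*2156 = (3 - 14/(1/(6 + 3)))*2156 = (3 - 14/(1/9))*2156 = (3 - 14/⅑)*2156 = (3 - 14*9)*2156 = (3 - 126)*2156 = -123*2156 = -265188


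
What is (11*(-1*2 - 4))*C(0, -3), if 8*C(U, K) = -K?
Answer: -99/4 ≈ -24.750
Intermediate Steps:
C(U, K) = -K/8 (C(U, K) = (-K)/8 = -K/8)
(11*(-1*2 - 4))*C(0, -3) = (11*(-1*2 - 4))*(-⅛*(-3)) = (11*(-2 - 4))*(3/8) = (11*(-6))*(3/8) = -66*3/8 = -99/4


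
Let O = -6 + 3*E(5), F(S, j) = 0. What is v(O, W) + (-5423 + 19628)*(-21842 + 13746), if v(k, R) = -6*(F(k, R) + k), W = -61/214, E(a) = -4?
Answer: -115003572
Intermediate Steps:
W = -61/214 (W = -61*1/214 = -61/214 ≈ -0.28505)
O = -18 (O = -6 + 3*(-4) = -6 - 12 = -18)
v(k, R) = -6*k (v(k, R) = -6*(0 + k) = -6*k)
v(O, W) + (-5423 + 19628)*(-21842 + 13746) = -6*(-18) + (-5423 + 19628)*(-21842 + 13746) = 108 + 14205*(-8096) = 108 - 115003680 = -115003572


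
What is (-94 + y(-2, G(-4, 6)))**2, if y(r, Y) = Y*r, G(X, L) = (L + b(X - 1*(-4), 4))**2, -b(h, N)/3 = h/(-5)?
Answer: 27556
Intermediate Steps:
b(h, N) = 3*h/5 (b(h, N) = -3*h/(-5) = -3*h*(-1)/5 = -(-3)*h/5 = 3*h/5)
G(X, L) = (12/5 + L + 3*X/5)**2 (G(X, L) = (L + 3*(X - 1*(-4))/5)**2 = (L + 3*(X + 4)/5)**2 = (L + 3*(4 + X)/5)**2 = (L + (12/5 + 3*X/5))**2 = (12/5 + L + 3*X/5)**2)
(-94 + y(-2, G(-4, 6)))**2 = (-94 + ((12 + 3*(-4) + 5*6)**2/25)*(-2))**2 = (-94 + ((12 - 12 + 30)**2/25)*(-2))**2 = (-94 + ((1/25)*30**2)*(-2))**2 = (-94 + ((1/25)*900)*(-2))**2 = (-94 + 36*(-2))**2 = (-94 - 72)**2 = (-166)**2 = 27556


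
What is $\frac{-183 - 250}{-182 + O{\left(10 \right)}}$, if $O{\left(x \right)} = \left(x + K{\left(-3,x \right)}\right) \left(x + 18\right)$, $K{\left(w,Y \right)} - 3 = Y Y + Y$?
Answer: $- \frac{433}{3262} \approx -0.13274$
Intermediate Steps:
$K{\left(w,Y \right)} = 3 + Y + Y^{2}$ ($K{\left(w,Y \right)} = 3 + \left(Y Y + Y\right) = 3 + \left(Y^{2} + Y\right) = 3 + \left(Y + Y^{2}\right) = 3 + Y + Y^{2}$)
$O{\left(x \right)} = \left(18 + x\right) \left(3 + x^{2} + 2 x\right)$ ($O{\left(x \right)} = \left(x + \left(3 + x + x^{2}\right)\right) \left(x + 18\right) = \left(3 + x^{2} + 2 x\right) \left(18 + x\right) = \left(18 + x\right) \left(3 + x^{2} + 2 x\right)$)
$\frac{-183 - 250}{-182 + O{\left(10 \right)}} = \frac{-183 - 250}{-182 + \left(54 + 10^{3} + 20 \cdot 10^{2} + 39 \cdot 10\right)} = - \frac{433}{-182 + \left(54 + 1000 + 20 \cdot 100 + 390\right)} = - \frac{433}{-182 + \left(54 + 1000 + 2000 + 390\right)} = - \frac{433}{-182 + 3444} = - \frac{433}{3262}$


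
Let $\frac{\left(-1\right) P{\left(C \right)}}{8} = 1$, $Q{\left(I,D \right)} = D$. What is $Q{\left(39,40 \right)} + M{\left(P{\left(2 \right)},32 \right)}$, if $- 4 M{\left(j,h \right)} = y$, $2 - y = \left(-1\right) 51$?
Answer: $\frac{107}{4} \approx 26.75$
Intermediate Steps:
$P{\left(C \right)} = -8$ ($P{\left(C \right)} = \left(-8\right) 1 = -8$)
$y = 53$ ($y = 2 - \left(-1\right) 51 = 2 - -51 = 2 + 51 = 53$)
$M{\left(j,h \right)} = - \frac{53}{4}$ ($M{\left(j,h \right)} = \left(- \frac{1}{4}\right) 53 = - \frac{53}{4}$)
$Q{\left(39,40 \right)} + M{\left(P{\left(2 \right)},32 \right)} = 40 - \frac{53}{4} = \frac{107}{4}$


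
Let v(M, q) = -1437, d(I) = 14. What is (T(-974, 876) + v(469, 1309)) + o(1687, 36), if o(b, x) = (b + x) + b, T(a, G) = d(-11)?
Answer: 1987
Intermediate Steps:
T(a, G) = 14
o(b, x) = x + 2*b
(T(-974, 876) + v(469, 1309)) + o(1687, 36) = (14 - 1437) + (36 + 2*1687) = -1423 + (36 + 3374) = -1423 + 3410 = 1987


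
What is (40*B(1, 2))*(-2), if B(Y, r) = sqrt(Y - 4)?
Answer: -80*I*sqrt(3) ≈ -138.56*I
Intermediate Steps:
B(Y, r) = sqrt(-4 + Y)
(40*B(1, 2))*(-2) = (40*sqrt(-4 + 1))*(-2) = (40*sqrt(-3))*(-2) = (40*(I*sqrt(3)))*(-2) = (40*I*sqrt(3))*(-2) = -80*I*sqrt(3)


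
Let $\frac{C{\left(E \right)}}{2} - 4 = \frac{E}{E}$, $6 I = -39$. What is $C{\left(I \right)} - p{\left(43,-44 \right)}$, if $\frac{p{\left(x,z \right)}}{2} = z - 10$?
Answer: $118$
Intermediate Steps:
$I = - \frac{13}{2}$ ($I = \frac{1}{6} \left(-39\right) = - \frac{13}{2} \approx -6.5$)
$p{\left(x,z \right)} = -20 + 2 z$ ($p{\left(x,z \right)} = 2 \left(z - 10\right) = 2 \left(-10 + z\right) = -20 + 2 z$)
$C{\left(E \right)} = 10$ ($C{\left(E \right)} = 8 + 2 \frac{E}{E} = 8 + 2 \cdot 1 = 8 + 2 = 10$)
$C{\left(I \right)} - p{\left(43,-44 \right)} = 10 - \left(-20 + 2 \left(-44\right)\right) = 10 - \left(-20 - 88\right) = 10 - -108 = 10 + 108 = 118$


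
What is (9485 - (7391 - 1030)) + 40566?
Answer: 43690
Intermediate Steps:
(9485 - (7391 - 1030)) + 40566 = (9485 - 1*6361) + 40566 = (9485 - 6361) + 40566 = 3124 + 40566 = 43690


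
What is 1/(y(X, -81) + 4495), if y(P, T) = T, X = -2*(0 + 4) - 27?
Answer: 1/4414 ≈ 0.00022655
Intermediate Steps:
X = -35 (X = -2*4 - 27 = -8 - 27 = -35)
1/(y(X, -81) + 4495) = 1/(-81 + 4495) = 1/4414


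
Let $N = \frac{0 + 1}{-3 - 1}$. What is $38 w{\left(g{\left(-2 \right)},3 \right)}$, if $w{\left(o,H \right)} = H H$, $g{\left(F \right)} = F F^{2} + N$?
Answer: $342$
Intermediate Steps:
$N = - \frac{1}{4}$ ($N = 1 \frac{1}{-4} = 1 \left(- \frac{1}{4}\right) = - \frac{1}{4} \approx -0.25$)
$g{\left(F \right)} = - \frac{1}{4} + F^{3}$ ($g{\left(F \right)} = F F^{2} - \frac{1}{4} = F^{3} - \frac{1}{4} = - \frac{1}{4} + F^{3}$)
$w{\left(o,H \right)} = H^{2}$
$38 w{\left(g{\left(-2 \right)},3 \right)} = 38 \cdot 3^{2} = 38 \cdot 9 = 342$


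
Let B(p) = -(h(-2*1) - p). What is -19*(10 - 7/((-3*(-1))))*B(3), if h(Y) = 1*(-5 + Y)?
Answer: -4370/3 ≈ -1456.7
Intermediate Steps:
h(Y) = -5 + Y
B(p) = 7 + p (B(p) = -((-5 - 2*1) - p) = -((-5 - 2) - p) = -(-7 - p) = 7 + p)
-19*(10 - 7/((-3*(-1))))*B(3) = -19*(10 - 7/((-3*(-1))))*(7 + 3) = -19*(10 - 7/3)*10 = -19*(23/3)*10 = -437*10/3 = -1*4370/3 = -4370/3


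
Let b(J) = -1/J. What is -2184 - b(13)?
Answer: -28391/13 ≈ -2183.9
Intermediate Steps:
-2184 - b(13) = -2184 - (-1)/13 = -2184 - 1*(-1/13) = -2184 + 1/13 = -28391/13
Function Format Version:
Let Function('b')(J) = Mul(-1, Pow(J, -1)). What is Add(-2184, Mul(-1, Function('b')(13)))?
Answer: Rational(-28391, 13) ≈ -2183.9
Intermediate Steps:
Add(-2184, Mul(-1, Function('b')(13))) = Add(-2184, Mul(-1, Mul(-1, Pow(13, -1)))) = Add(-2184, Mul(-1, Mul(-1, Rational(1, 13)))) = Add(-2184, Mul(-1, Rational(-1, 13))) = Add(-2184, Rational(1, 13)) = Rational(-28391, 13)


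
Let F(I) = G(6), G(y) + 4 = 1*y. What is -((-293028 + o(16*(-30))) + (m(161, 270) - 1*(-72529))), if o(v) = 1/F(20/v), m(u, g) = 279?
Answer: 440439/2 ≈ 2.2022e+5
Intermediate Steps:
G(y) = -4 + y (G(y) = -4 + 1*y = -4 + y)
F(I) = 2 (F(I) = -4 + 6 = 2)
o(v) = ½ (o(v) = 1/2 = ½)
-((-293028 + o(16*(-30))) + (m(161, 270) - 1*(-72529))) = -((-293028 + ½) + (279 - 1*(-72529))) = -(-586055/2 + (279 + 72529)) = -(-586055/2 + 72808) = -1*(-440439/2) = 440439/2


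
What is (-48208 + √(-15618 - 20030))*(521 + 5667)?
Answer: -298311104 + 49504*I*√557 ≈ -2.9831e+8 + 1.1683e+6*I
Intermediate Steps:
(-48208 + √(-15618 - 20030))*(521 + 5667) = (-48208 + √(-35648))*6188 = (-48208 + 8*I*√557)*6188 = -298311104 + 49504*I*√557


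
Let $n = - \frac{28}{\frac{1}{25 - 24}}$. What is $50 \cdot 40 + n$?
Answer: $1972$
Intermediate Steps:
$n = -28$ ($n = - \frac{28}{1^{-1}} = - \frac{28}{1} = \left(-28\right) 1 = -28$)
$50 \cdot 40 + n = 50 \cdot 40 - 28 = 2000 - 28 = 1972$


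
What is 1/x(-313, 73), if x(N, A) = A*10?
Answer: 1/730 ≈ 0.0013699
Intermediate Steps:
x(N, A) = 10*A
1/x(-313, 73) = 1/(10*73) = 1/730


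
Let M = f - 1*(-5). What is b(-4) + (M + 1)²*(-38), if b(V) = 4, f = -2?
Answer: -604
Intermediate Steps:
M = 3 (M = -2 - 1*(-5) = -2 + 5 = 3)
b(-4) + (M + 1)²*(-38) = 4 + (3 + 1)²*(-38) = 4 + 4²*(-38) = 4 + 16*(-38) = 4 - 608 = -604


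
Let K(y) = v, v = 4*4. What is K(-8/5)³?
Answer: 4096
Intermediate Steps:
v = 16
K(y) = 16
K(-8/5)³ = 16³ = 4096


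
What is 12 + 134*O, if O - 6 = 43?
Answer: 6578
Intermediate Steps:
O = 49 (O = 6 + 43 = 49)
12 + 134*O = 12 + 134*49 = 12 + 6566 = 6578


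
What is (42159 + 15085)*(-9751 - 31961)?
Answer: -2387761728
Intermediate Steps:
(42159 + 15085)*(-9751 - 31961) = 57244*(-41712) = -2387761728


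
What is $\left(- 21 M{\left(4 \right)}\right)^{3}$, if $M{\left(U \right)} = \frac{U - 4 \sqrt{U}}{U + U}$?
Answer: $\frac{9261}{8} \approx 1157.6$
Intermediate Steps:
$M{\left(U \right)} = \frac{U - 4 \sqrt{U}}{2 U}$
$\left(- 21 M{\left(4 \right)}\right)^{3} = \left(- 21 \left(\frac{1}{2} - \frac{2}{2}\right)\right)^{3} = \left(- 21 \left(\frac{1}{2} - 1\right)\right)^{3} = \left(\left(-21\right) \left(- \frac{1}{2}\right)\right)^{3} = \left(\frac{21}{2}\right)^{3} = \frac{9261}{8}$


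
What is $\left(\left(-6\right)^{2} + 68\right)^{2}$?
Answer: $10816$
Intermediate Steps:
$\left(\left(-6\right)^{2} + 68\right)^{2} = \left(36 + 68\right)^{2} = 104^{2} = 10816$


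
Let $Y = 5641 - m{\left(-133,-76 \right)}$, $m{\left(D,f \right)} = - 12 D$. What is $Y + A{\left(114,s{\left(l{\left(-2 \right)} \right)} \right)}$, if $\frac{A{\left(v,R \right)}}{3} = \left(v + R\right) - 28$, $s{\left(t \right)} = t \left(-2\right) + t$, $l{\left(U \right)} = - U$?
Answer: $4297$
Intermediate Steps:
$s{\left(t \right)} = - t$ ($s{\left(t \right)} = - 2 t + t = - t$)
$A{\left(v,R \right)} = -84 + 3 R + 3 v$ ($A{\left(v,R \right)} = 3 \left(\left(v + R\right) - 28\right) = 3 \left(\left(R + v\right) - 28\right) = 3 \left(-28 + R + v\right) = -84 + 3 R + 3 v$)
$Y = 4045$ ($Y = 5641 - \left(-12\right) \left(-133\right) = 5641 - 1596 = 4045$)
$Y + A{\left(114,s{\left(l{\left(-2 \right)} \right)} \right)} = 4045 + \left(-84 + 3 \left(- \left(-1\right) \left(-2\right)\right) + 3 \cdot 114\right) = 4045 + \left(-84 + 3 \left(\left(-1\right) 2\right) + 342\right) = 4045 + \left(-84 + 3 \left(-2\right) + 342\right) = 4045 - -252 = 4045 + 252 = 4297$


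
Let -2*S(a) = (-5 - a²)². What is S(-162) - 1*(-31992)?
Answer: -688946017/2 ≈ -3.4447e+8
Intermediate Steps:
S(a) = -(-5 - a²)²/2
S(-162) - 1*(-31992) = -(5 + (-162)²)²/2 - 1*(-31992) = -(5 + 26244)²/2 + 31992 = -½*26249² + 31992 = -½*689010001 + 31992 = -689010001/2 + 31992 = -688946017/2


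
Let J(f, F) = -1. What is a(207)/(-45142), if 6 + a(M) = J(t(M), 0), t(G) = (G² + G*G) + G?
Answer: 7/45142 ≈ 0.00015507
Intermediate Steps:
t(G) = G + 2*G² (t(G) = (G² + G²) + G = 2*G² + G = G + 2*G²)
a(M) = -7 (a(M) = -6 - 1 = -7)
a(207)/(-45142) = -7/(-45142) = -7*(-1/45142) = 7/45142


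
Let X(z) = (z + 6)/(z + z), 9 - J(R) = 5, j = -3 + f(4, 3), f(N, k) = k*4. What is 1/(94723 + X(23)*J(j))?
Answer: 23/2178687 ≈ 1.0557e-5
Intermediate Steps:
f(N, k) = 4*k
j = 9 (j = -3 + 4*3 = -3 + 12 = 9)
J(R) = 4 (J(R) = 9 - 1*5 = 9 - 5 = 4)
X(z) = (6 + z)/(2*z) (X(z) = (6 + z)/((2*z)) = (6 + z)*(1/(2*z)) = (6 + z)/(2*z))
1/(94723 + X(23)*J(j)) = 1/(94723 + ((½)*(6 + 23)/23)*4) = 1/(94723 + ((½)*(1/23)*29)*4) = 1/(94723 + (29/46)*4) = 1/(94723 + 58/23) = 1/(2178687/23) = 23/2178687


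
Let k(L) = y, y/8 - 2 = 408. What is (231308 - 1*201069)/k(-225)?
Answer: 30239/3280 ≈ 9.2192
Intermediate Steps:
y = 3280 (y = 16 + 8*408 = 16 + 3264 = 3280)
k(L) = 3280
(231308 - 1*201069)/k(-225) = (231308 - 1*201069)/3280 = (231308 - 201069)*(1/3280) = 30239*(1/3280) = 30239/3280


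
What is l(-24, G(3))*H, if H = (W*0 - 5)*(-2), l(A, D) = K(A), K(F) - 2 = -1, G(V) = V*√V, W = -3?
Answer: 10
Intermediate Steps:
G(V) = V^(3/2)
K(F) = 1 (K(F) = 2 - 1 = 1)
l(A, D) = 1
H = 10 (H = (-3*0 - 5)*(-2) = (0 - 5)*(-2) = -5*(-2) = 10)
l(-24, G(3))*H = 1*10 = 10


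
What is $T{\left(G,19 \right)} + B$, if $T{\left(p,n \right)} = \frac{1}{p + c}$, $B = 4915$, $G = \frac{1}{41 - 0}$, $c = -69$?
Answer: $\frac{13899579}{2828} \approx 4915.0$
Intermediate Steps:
$G = \frac{1}{41}$ ($G = \frac{1}{41 + 0} = \frac{1}{41} \approx 0.02439$)
$T{\left(p,n \right)} = \frac{1}{-69 + p}$ ($T{\left(p,n \right)} = \frac{1}{p - 69} = \frac{1}{-69 + p}$)
$T{\left(G,19 \right)} + B = \frac{1}{-69 + \frac{1}{41}} + 4915 = \frac{1}{- \frac{2828}{41}} + 4915 = - \frac{41}{2828} + 4915 = \frac{13899579}{2828}$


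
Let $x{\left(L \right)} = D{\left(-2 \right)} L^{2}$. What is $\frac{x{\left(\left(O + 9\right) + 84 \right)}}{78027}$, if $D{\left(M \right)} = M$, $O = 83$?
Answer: $- \frac{61952}{78027} \approx -0.79398$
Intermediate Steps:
$x{\left(L \right)} = - 2 L^{2}$
$\frac{x{\left(\left(O + 9\right) + 84 \right)}}{78027} = \frac{\left(-2\right) \left(\left(83 + 9\right) + 84\right)^{2}}{78027} = - 2 \left(92 + 84\right)^{2} \cdot \frac{1}{78027} = - 2 \cdot 176^{2} \cdot \frac{1}{78027} = \left(-2\right) 30976 \cdot \frac{1}{78027} = \left(-61952\right) \frac{1}{78027} = - \frac{61952}{78027}$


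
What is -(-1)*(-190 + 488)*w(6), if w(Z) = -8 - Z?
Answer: -4172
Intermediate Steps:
-(-1)*(-190 + 488)*w(6) = -(-1)*(-190 + 488)*(-8 - 1*6) = -(-1)*298*(-8 - 6) = -(-1)*298*(-14) = -(-1)*(-4172) = -1*4172 = -4172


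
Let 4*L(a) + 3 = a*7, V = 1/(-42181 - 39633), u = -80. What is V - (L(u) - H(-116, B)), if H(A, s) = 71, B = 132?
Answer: 34648227/163628 ≈ 211.75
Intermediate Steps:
V = -1/81814 (V = 1/(-81814) = -1/81814 ≈ -1.2223e-5)
L(a) = -¾ + 7*a/4 (L(a) = -¾ + (a*7)/4 = -¾ + (7*a)/4 = -¾ + 7*a/4)
V - (L(u) - H(-116, B)) = -1/81814 - ((-¾ + (7/4)*(-80)) - 1*71) = -1/81814 - ((-¾ - 140) - 71) = -1/81814 - (-563/4 - 71) = -1/81814 - 1*(-847/4) = -1/81814 + 847/4 = 34648227/163628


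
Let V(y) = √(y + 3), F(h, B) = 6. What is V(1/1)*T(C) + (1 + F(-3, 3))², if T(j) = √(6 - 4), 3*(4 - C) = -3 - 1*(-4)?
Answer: 49 + 2*√2 ≈ 51.828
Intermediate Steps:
C = 11/3 (C = 4 - (-3 - 1*(-4))/3 = 4 - (-3 + 4)/3 = 4 - ⅓*1 = 4 - ⅓ = 11/3 ≈ 3.6667)
T(j) = √2
V(y) = √(3 + y)
V(1/1)*T(C) + (1 + F(-3, 3))² = √(3 + 1/1)*√2 + (1 + 6)² = √(3 + 1)*√2 + 7² = √4*√2 + 49 = 2*√2 + 49 = 49 + 2*√2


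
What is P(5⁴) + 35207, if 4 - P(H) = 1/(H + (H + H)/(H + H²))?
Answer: 6888186773/195626 ≈ 35211.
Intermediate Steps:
P(H) = 4 - 1/(H + 2*H/(H + H²)) (P(H) = 4 - 1/(H + (H + H)/(H + H²)) = 4 - 1/(H + (2*H)/(H + H²)) = 4 - 1/(H + 2*H/(H + H²)))
P(5⁴) + 35207 = (7 + 3*5⁴ + 4*(5⁴)²)/(2 + 5⁴ + (5⁴)²) + 35207 = (7 + 3*625 + 4*625²)/(2 + 625 + 625²) + 35207 = (7 + 1875 + 4*390625)/(2 + 625 + 390625) + 35207 = (7 + 1875 + 1562500)/391252 + 35207 = (1/391252)*1564382 + 35207 = 782191/195626 + 35207 = 6888186773/195626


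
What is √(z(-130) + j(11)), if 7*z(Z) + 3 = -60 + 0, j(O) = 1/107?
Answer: I*√102934/107 ≈ 2.9984*I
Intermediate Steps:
j(O) = 1/107
z(Z) = -9 (z(Z) = -3/7 + (-60 + 0)/7 = -3/7 + (⅐)*(-60) = -3/7 - 60/7 = -9)
√(z(-130) + j(11)) = √(-9 + 1/107) = √(-962/107) = I*√102934/107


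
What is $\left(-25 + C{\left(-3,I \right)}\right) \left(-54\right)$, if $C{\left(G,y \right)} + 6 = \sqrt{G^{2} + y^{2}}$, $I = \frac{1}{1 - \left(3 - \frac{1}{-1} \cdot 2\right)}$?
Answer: $1674 - \frac{27 \sqrt{145}}{2} \approx 1511.4$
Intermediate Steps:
$I = - \frac{1}{4}$ ($I = \frac{1}{1 + \left(\left(2 - 2\right) - 5\right)} = \frac{1}{1 + \left(0 - 5\right)} = \frac{1}{1 - 5} = \frac{1}{-4} = - \frac{1}{4} \approx -0.25$)
$C{\left(G,y \right)} = -6 + \sqrt{G^{2} + y^{2}}$
$\left(-25 + C{\left(-3,I \right)}\right) \left(-54\right) = \left(-25 - \left(6 - \sqrt{\left(-3\right)^{2} + \left(- \frac{1}{4}\right)^{2}}\right)\right) \left(-54\right) = \left(-25 - \left(6 - \sqrt{9 + \frac{1}{16}}\right)\right) \left(-54\right) = \left(-25 - \left(6 - \sqrt{\frac{145}{16}}\right)\right) \left(-54\right) = \left(-25 - \left(6 - \frac{\sqrt{145}}{4}\right)\right) \left(-54\right) = \left(-31 + \frac{\sqrt{145}}{4}\right) \left(-54\right) = 1674 - \frac{27 \sqrt{145}}{2}$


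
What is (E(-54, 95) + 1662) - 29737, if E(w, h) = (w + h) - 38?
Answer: -28072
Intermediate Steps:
E(w, h) = -38 + h + w (E(w, h) = (h + w) - 38 = -38 + h + w)
(E(-54, 95) + 1662) - 29737 = ((-38 + 95 - 54) + 1662) - 29737 = (3 + 1662) - 29737 = 1665 - 29737 = -28072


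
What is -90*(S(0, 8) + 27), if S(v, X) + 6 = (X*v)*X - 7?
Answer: -1260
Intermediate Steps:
S(v, X) = -13 + v*X**2 (S(v, X) = -6 + ((X*v)*X - 7) = -6 + (v*X**2 - 7) = -6 + (-7 + v*X**2) = -13 + v*X**2)
-90*(S(0, 8) + 27) = -90*((-13 + 0*8**2) + 27) = -90*((-13 + 0*64) + 27) = -90*((-13 + 0) + 27) = -90*(-13 + 27) = -90*14 = -1260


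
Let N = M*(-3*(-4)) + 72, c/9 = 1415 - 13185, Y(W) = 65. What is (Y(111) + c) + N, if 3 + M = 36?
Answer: -105397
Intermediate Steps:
M = 33 (M = -3 + 36 = 33)
c = -105930 (c = 9*(1415 - 13185) = 9*(-11770) = -105930)
N = 468 (N = 33*(-3*(-4)) + 72 = 33*12 + 72 = 396 + 72 = 468)
(Y(111) + c) + N = (65 - 105930) + 468 = -105865 + 468 = -105397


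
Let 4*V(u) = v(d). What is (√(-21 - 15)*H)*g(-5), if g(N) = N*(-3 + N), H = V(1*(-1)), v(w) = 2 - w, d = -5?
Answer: 420*I ≈ 420.0*I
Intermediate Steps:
V(u) = 7/4 (V(u) = (2 - 1*(-5))/4 = (2 + 5)/4 = (¼)*7 = 7/4)
H = 7/4 ≈ 1.7500
(√(-21 - 15)*H)*g(-5) = (√(-21 - 15)*(7/4))*(-5*(-3 - 5)) = (√(-36)*(7/4))*(-5*(-8)) = ((6*I)*(7/4))*40 = (21*I/2)*40 = 420*I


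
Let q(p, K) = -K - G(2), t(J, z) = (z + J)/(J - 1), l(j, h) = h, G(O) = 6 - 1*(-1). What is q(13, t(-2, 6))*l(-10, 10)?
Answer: -170/3 ≈ -56.667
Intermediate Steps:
G(O) = 7 (G(O) = 6 + 1 = 7)
t(J, z) = (J + z)/(-1 + J)
q(p, K) = -7 - K (q(p, K) = -K - 1*7 = -K - 7 = -7 - K)
q(13, t(-2, 6))*l(-10, 10) = (-7 - (-2 + 6)/(-1 - 2))*10 = (-7 - 4/(-3))*10 = (-7 - (-1)*4/3)*10 = (-7 - 1*(-4/3))*10 = (-7 + 4/3)*10 = -17/3*10 = -170/3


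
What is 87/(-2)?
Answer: -87/2 ≈ -43.500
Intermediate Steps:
87/(-2) = 87*(-1/2) = -87/2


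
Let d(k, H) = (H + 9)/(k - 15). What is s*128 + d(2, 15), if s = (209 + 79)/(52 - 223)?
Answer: -53704/247 ≈ -217.43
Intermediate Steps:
d(k, H) = (9 + H)/(-15 + k)
s = -32/19 (s = 288/(-171) = 288*(-1/171) = -32/19 ≈ -1.6842)
s*128 + d(2, 15) = -32/19*128 + (9 + 15)/(-15 + 2) = -4096/19 + 24/(-13) = -4096/19 - 1/13*24 = -4096/19 - 24/13 = -53704/247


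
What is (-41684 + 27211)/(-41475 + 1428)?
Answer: 14473/40047 ≈ 0.36140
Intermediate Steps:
(-41684 + 27211)/(-41475 + 1428) = -14473/(-40047) = -14473*(-1/40047) = 14473/40047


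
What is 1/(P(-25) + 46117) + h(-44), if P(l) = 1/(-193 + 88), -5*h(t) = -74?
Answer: 358329541/24211420 ≈ 14.800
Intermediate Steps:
h(t) = 74/5 (h(t) = -1/5*(-74) = 74/5)
P(l) = -1/105 (P(l) = 1/(-105) = -1/105)
1/(P(-25) + 46117) + h(-44) = 1/(-1/105 + 46117) + 74/5 = 1/(4842284/105) + 74/5 = 105/4842284 + 74/5 = 358329541/24211420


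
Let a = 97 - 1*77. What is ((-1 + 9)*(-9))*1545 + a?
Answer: -111220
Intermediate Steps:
a = 20 (a = 97 - 77 = 20)
((-1 + 9)*(-9))*1545 + a = ((-1 + 9)*(-9))*1545 + 20 = (8*(-9))*1545 + 20 = -72*1545 + 20 = -111240 + 20 = -111220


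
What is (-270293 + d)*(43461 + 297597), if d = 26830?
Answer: -83035003854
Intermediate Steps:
(-270293 + d)*(43461 + 297597) = (-270293 + 26830)*(43461 + 297597) = -243463*341058 = -83035003854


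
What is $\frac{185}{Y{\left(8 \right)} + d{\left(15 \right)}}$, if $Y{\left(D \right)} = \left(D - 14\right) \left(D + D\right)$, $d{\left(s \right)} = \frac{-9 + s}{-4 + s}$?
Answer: $- \frac{407}{210} \approx -1.9381$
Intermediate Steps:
$d{\left(s \right)} = \frac{-9 + s}{-4 + s}$
$Y{\left(D \right)} = 2 D \left(-14 + D\right)$ ($Y{\left(D \right)} = \left(-14 + D\right) 2 D = 2 D \left(-14 + D\right)$)
$\frac{185}{Y{\left(8 \right)} + d{\left(15 \right)}} = \frac{185}{2 \cdot 8 \left(-14 + 8\right) + \frac{-9 + 15}{-4 + 15}} = \frac{185}{2 \cdot 8 \left(-6\right) + \frac{1}{11} \cdot 6} = \frac{185}{-96 + \frac{1}{11} \cdot 6} = \frac{185}{-96 + \frac{6}{11}} = \frac{185}{- \frac{1050}{11}} = 185 \left(- \frac{11}{1050}\right) = - \frac{407}{210}$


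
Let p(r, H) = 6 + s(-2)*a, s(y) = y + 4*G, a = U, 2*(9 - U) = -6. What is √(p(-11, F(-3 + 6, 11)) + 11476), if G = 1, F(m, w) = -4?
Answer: √11506 ≈ 107.27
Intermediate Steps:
U = 12 (U = 9 - ½*(-6) = 9 + 3 = 12)
a = 12
s(y) = 4 + y (s(y) = y + 4*1 = y + 4 = 4 + y)
p(r, H) = 30 (p(r, H) = 6 + (4 - 2)*12 = 6 + 2*12 = 6 + 24 = 30)
√(p(-11, F(-3 + 6, 11)) + 11476) = √(30 + 11476) = √11506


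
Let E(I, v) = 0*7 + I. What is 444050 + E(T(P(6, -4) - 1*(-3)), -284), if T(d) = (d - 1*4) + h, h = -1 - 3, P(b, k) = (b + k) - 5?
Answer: 444042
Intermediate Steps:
P(b, k) = -5 + b + k
h = -4
T(d) = -8 + d (T(d) = (d - 1*4) - 4 = (d - 4) - 4 = (-4 + d) - 4 = -8 + d)
E(I, v) = I (E(I, v) = 0 + I = I)
444050 + E(T(P(6, -4) - 1*(-3)), -284) = 444050 + (-8 + ((-5 + 6 - 4) - 1*(-3))) = 444050 + (-8 + (-3 + 3)) = 444050 + (-8 + 0) = 444050 - 8 = 444042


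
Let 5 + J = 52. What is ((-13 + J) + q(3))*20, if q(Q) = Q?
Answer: 740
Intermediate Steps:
J = 47 (J = -5 + 52 = 47)
((-13 + J) + q(3))*20 = ((-13 + 47) + 3)*20 = (34 + 3)*20 = 37*20 = 740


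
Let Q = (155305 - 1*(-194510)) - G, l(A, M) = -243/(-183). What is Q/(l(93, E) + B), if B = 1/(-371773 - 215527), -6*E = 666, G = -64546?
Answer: 14844607133300/47571239 ≈ 3.1205e+5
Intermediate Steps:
E = -111 (E = -⅙*666 = -111)
l(A, M) = 81/61 (l(A, M) = -243*(-1/183) = 81/61)
B = -1/587300 (B = 1/(-587300) = -1/587300 ≈ -1.7027e-6)
Q = 414361 (Q = (155305 - 1*(-194510)) - 1*(-64546) = (155305 + 194510) + 64546 = 349815 + 64546 = 414361)
Q/(l(93, E) + B) = 414361/(81/61 - 1/587300) = 414361/(47571239/35825300) = 414361*(35825300/47571239) = 14844607133300/47571239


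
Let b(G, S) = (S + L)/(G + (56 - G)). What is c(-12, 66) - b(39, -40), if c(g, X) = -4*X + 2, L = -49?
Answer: -14583/56 ≈ -260.41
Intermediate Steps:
c(g, X) = 2 - 4*X
b(G, S) = -7/8 + S/56 (b(G, S) = (S - 49)/(G + (56 - G)) = (-49 + S)/56 = (-49 + S)*(1/56) = -7/8 + S/56)
c(-12, 66) - b(39, -40) = (2 - 4*66) - (-7/8 + (1/56)*(-40)) = (2 - 264) - (-7/8 - 5/7) = -262 - 1*(-89/56) = -262 + 89/56 = -14583/56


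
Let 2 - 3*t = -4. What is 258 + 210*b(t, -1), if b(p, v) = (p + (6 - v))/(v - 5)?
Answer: -57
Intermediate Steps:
t = 2 (t = ⅔ - ⅓*(-4) = ⅔ + 4/3 = 2)
b(p, v) = (6 + p - v)/(-5 + v)
258 + 210*b(t, -1) = 258 + 210*((6 + 2 - 1*(-1))/(-5 - 1)) = 258 + 210*((6 + 2 + 1)/(-6)) = 258 + 210*(-⅙*9) = 258 + 210*(-3/2) = 258 - 315 = -57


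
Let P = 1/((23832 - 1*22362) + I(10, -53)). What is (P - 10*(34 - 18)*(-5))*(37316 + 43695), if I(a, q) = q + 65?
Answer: 96046722611/1482 ≈ 6.4809e+7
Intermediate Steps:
I(a, q) = 65 + q
P = 1/1482 (P = 1/((23832 - 1*22362) + (65 - 53)) = 1/((23832 - 22362) + 12) = 1/(1470 + 12) = 1/1482 ≈ 0.00067476)
(P - 10*(34 - 18)*(-5))*(37316 + 43695) = (1/1482 - 10*(34 - 18)*(-5))*(37316 + 43695) = (1/1482 - 10*16*(-5))*81011 = (1/1482 - 160*(-5))*81011 = (1/1482 + 800)*81011 = (1185601/1482)*81011 = 96046722611/1482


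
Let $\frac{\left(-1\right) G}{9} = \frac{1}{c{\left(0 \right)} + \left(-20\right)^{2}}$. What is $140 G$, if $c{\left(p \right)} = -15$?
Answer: $- \frac{36}{11} \approx -3.2727$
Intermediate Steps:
$G = - \frac{9}{385}$ ($G = - \frac{9}{-15 + \left(-20\right)^{2}} = - \frac{9}{-15 + 400} = - \frac{9}{385} \approx -0.023377$)
$140 G = 140 \left(- \frac{9}{385}\right) = - \frac{36}{11}$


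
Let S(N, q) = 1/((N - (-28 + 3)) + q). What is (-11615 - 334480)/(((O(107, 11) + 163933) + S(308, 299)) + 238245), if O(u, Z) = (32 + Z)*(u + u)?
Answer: -218732040/259992161 ≈ -0.84130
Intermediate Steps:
S(N, q) = 1/(25 + N + q) (S(N, q) = 1/((N - 1*(-25)) + q) = 1/((N + 25) + q) = 1/((25 + N) + q) = 1/(25 + N + q))
O(u, Z) = 2*u*(32 + Z) (O(u, Z) = (32 + Z)*(2*u) = 2*u*(32 + Z))
(-11615 - 334480)/(((O(107, 11) + 163933) + S(308, 299)) + 238245) = (-11615 - 334480)/(((2*107*(32 + 11) + 163933) + 1/(25 + 308 + 299)) + 238245) = -346095/(((2*107*43 + 163933) + 1/632) + 238245) = -346095/(((9202 + 163933) + 1/632) + 238245) = -346095/((173135 + 1/632) + 238245) = -346095/(109421321/632 + 238245) = -346095/259992161/632 = -346095*632/259992161 = -218732040/259992161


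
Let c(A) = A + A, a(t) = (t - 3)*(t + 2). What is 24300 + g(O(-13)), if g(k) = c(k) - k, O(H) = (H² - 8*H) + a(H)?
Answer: 24749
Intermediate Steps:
a(t) = (-3 + t)*(2 + t)
c(A) = 2*A
O(H) = -6 - 9*H + 2*H² (O(H) = (H² - 8*H) + (-6 + H² - H) = -6 - 9*H + 2*H²)
g(k) = k (g(k) = 2*k - k = k)
24300 + g(O(-13)) = 24300 + (-6 - 9*(-13) + 2*(-13)²) = 24300 + (-6 + 117 + 2*169) = 24300 + (-6 + 117 + 338) = 24300 + 449 = 24749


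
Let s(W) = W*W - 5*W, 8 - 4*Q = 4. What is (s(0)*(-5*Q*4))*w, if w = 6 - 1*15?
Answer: 0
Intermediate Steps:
Q = 1 (Q = 2 - 1/4*4 = 2 - 1 = 1)
s(W) = W**2 - 5*W
w = -9 (w = 6 - 15 = -9)
(s(0)*(-5*Q*4))*w = ((0*(-5 + 0))*(-5*1*4))*(-9) = ((0*(-5))*(-5*4))*(-9) = (0*(-20))*(-9) = 0*(-9) = 0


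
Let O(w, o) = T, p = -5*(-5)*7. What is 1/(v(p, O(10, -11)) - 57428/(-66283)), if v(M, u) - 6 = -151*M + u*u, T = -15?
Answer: -9469/248022782 ≈ -3.8178e-5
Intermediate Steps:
p = 175 (p = 25*7 = 175)
O(w, o) = -15
v(M, u) = 6 + u² - 151*M (v(M, u) = 6 + (-151*M + u*u) = 6 + (-151*M + u²) = 6 + (u² - 151*M) = 6 + u² - 151*M)
1/(v(p, O(10, -11)) - 57428/(-66283)) = 1/((6 + (-15)² - 151*175) - 57428/(-66283)) = 1/((6 + 225 - 26425) - 57428*(-1/66283)) = 1/(-26194 + 8204/9469) = 1/(-248022782/9469) = -9469/248022782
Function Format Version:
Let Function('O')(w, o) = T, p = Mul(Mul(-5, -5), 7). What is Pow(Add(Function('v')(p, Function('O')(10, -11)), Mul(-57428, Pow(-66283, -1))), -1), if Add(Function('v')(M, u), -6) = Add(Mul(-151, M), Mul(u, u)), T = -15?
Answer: Rational(-9469, 248022782) ≈ -3.8178e-5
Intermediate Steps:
p = 175 (p = Mul(25, 7) = 175)
Function('O')(w, o) = -15
Function('v')(M, u) = Add(6, Pow(u, 2), Mul(-151, M)) (Function('v')(M, u) = Add(6, Add(Mul(-151, M), Mul(u, u))) = Add(6, Add(Mul(-151, M), Pow(u, 2))) = Add(6, Add(Pow(u, 2), Mul(-151, M))) = Add(6, Pow(u, 2), Mul(-151, M)))
Pow(Add(Function('v')(p, Function('O')(10, -11)), Mul(-57428, Pow(-66283, -1))), -1) = Pow(Add(Add(6, Pow(-15, 2), Mul(-151, 175)), Mul(-57428, Pow(-66283, -1))), -1) = Pow(Add(Add(6, 225, -26425), Mul(-57428, Rational(-1, 66283))), -1) = Pow(Add(-26194, Rational(8204, 9469)), -1) = Pow(Rational(-248022782, 9469), -1) = Rational(-9469, 248022782)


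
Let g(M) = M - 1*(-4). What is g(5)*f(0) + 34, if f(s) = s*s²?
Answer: 34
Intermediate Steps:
g(M) = 4 + M (g(M) = M + 4 = 4 + M)
f(s) = s³
g(5)*f(0) + 34 = (4 + 5)*0³ + 34 = 9*0 + 34 = 0 + 34 = 34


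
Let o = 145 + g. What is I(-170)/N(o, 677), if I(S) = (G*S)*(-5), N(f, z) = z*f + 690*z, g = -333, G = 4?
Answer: 1700/169927 ≈ 0.010004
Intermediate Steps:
o = -188 (o = 145 - 333 = -188)
N(f, z) = 690*z + f*z (N(f, z) = f*z + 690*z = 690*z + f*z)
I(S) = -20*S (I(S) = (4*S)*(-5) = -20*S)
I(-170)/N(o, 677) = (-20*(-170))/((677*(690 - 188))) = 3400/((677*502)) = 3400/339854 = 3400*(1/339854) = 1700/169927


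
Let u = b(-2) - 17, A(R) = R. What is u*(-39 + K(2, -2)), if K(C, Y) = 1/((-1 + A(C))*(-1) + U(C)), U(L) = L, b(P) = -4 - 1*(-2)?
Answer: 722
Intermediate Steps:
b(P) = -2 (b(P) = -4 + 2 = -2)
K(C, Y) = 1 (K(C, Y) = 1/((-1 + C)*(-1) + C) = 1/((1 - C) + C) = 1/1 = 1)
u = -19 (u = -2 - 17 = -19)
u*(-39 + K(2, -2)) = -19*(-39 + 1) = -19*(-38) = 722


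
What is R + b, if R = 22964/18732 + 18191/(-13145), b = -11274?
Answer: -694015009598/61558035 ≈ -11274.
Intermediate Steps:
R = -9723008/61558035 (R = 22964*(1/18732) + 18191*(-1/13145) = 5741/4683 - 18191/13145 = -9723008/61558035 ≈ -0.15795)
R + b = -9723008/61558035 - 11274 = -694015009598/61558035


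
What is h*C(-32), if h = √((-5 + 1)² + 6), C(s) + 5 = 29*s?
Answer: -933*√22 ≈ -4376.2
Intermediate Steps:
C(s) = -5 + 29*s
h = √22 (h = √((-4)² + 6) = √(16 + 6) = √22 ≈ 4.6904)
h*C(-32) = √22*(-5 + 29*(-32)) = √22*(-5 - 928) = √22*(-933) = -933*√22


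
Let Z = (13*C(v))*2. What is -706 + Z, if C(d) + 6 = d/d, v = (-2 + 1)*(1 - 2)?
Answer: -836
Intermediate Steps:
v = 1 (v = -1*(-1) = 1)
C(d) = -5 (C(d) = -6 + d/d = -6 + 1 = -5)
Z = -130 (Z = (13*(-5))*2 = -65*2 = -130)
-706 + Z = -706 - 130 = -836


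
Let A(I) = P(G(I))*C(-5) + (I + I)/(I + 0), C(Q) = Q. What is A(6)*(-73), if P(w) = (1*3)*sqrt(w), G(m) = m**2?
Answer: 6424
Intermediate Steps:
P(w) = 3*sqrt(w)
A(I) = 2 - 15*sqrt(I**2) (A(I) = (3*sqrt(I**2))*(-5) + (I + I)/(I + 0) = -15*sqrt(I**2) + (2*I)/I = -15*sqrt(I**2) + 2 = 2 - 15*sqrt(I**2))
A(6)*(-73) = (2 - 15*sqrt(6**2))*(-73) = (2 - 15*sqrt(36))*(-73) = (2 - 15*6)*(-73) = (2 - 90)*(-73) = -88*(-73) = 6424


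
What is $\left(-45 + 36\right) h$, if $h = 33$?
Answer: $-297$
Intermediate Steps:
$\left(-45 + 36\right) h = \left(-45 + 36\right) 33 = \left(-9\right) 33 = -297$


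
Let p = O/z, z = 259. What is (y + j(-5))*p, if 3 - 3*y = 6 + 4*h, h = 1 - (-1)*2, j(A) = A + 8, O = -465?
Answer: 930/259 ≈ 3.5907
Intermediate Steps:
j(A) = 8 + A
p = -465/259 ≈ -1.7954
h = 3 (h = 1 - 1*(-2) = 1 + 2 = 3)
y = -5 (y = 1 - (6 + 4*3)/3 = 1 - (6 + 12)/3 = 1 - ⅓*18 = 1 - 6 = -5)
(y + j(-5))*p = (-5 + (8 - 5))*(-465/259) = (-5 + 3)*(-465/259) = -2*(-465/259) = 930/259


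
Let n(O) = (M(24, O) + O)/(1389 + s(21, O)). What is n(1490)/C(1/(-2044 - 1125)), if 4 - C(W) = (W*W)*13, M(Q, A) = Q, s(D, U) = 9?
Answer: 7602218677/28078991469 ≈ 0.27074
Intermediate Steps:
C(W) = 4 - 13*W² (C(W) = 4 - W*W*13 = 4 - W²*13 = 4 - 13*W²)
n(O) = 4/233 + O/1398 (n(O) = (24 + O)/(1389 + 9) = (24 + O)/1398 = (24 + O)*(1/1398) = 4/233 + O/1398)
n(1490)/C(1/(-2044 - 1125)) = (4/233 + (1/1398)*1490)/(4 - 13/(-2044 - 1125)²) = (4/233 + 745/699)/(4 - 13*(1/(-3169))²) = 757/(699*(4 - 13*(-1/3169)²)) = 757/(699*(4 - 13*1/10042561)) = 757/(699*(4 - 13/10042561)) = 757/(699*(40170231/10042561)) = (757/699)*(10042561/40170231) = 7602218677/28078991469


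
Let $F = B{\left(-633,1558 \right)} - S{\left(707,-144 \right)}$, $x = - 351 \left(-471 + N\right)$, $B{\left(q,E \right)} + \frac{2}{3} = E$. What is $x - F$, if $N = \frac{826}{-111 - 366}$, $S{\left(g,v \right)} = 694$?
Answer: $\frac{26245411}{159} \approx 1.6507 \cdot 10^{5}$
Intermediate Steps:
$B{\left(q,E \right)} = - \frac{2}{3} + E$
$N = - \frac{826}{477}$ ($N = \frac{826}{-111 - 366} = \frac{826}{-477} = 826 \left(- \frac{1}{477}\right) = - \frac{826}{477} \approx -1.7317$)
$x = \frac{8794227}{53}$ ($x = - 351 \left(-471 - \frac{826}{477}\right) = \left(-351\right) \left(- \frac{225493}{477}\right) = \frac{8794227}{53} \approx 1.6593 \cdot 10^{5}$)
$F = \frac{2590}{3}$ ($F = \left(- \frac{2}{3} + 1558\right) - 694 = \frac{4672}{3} - 694 = \frac{2590}{3} \approx 863.33$)
$x - F = \frac{8794227}{53} - \frac{2590}{3} = \frac{26245411}{159}$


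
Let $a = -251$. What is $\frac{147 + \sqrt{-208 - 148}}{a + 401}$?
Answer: $\frac{49}{50} + \frac{i \sqrt{89}}{75} \approx 0.98 + 0.12579 i$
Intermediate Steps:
$\frac{147 + \sqrt{-208 - 148}}{a + 401} = \frac{147 + \sqrt{-208 - 148}}{-251 + 401} = \frac{147 + \sqrt{-356}}{150} = \left(147 + 2 i \sqrt{89}\right) \frac{1}{150} = \frac{49}{50} + \frac{i \sqrt{89}}{75}$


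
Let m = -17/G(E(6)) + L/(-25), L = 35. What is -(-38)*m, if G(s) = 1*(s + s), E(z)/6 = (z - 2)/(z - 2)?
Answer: -3211/30 ≈ -107.03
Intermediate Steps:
E(z) = 6 (E(z) = 6*((z - 2)/(z - 2)) = 6*((-2 + z)/(-2 + z)) = 6*1 = 6)
G(s) = 2*s (G(s) = 1*(2*s) = 2*s)
m = -169/60 (m = -17/(2*6) + 35/(-25) = -17/12 + 35*(-1/25) = -17*1/12 - 7/5 = -17/12 - 7/5 = -169/60 ≈ -2.8167)
-(-38)*m = -(-38)*(-169)/60 = -1*3211/30 = -3211/30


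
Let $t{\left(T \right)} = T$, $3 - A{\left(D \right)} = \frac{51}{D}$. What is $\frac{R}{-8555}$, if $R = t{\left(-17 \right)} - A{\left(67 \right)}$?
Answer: $\frac{1289}{573185} \approx 0.0022488$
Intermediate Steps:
$A{\left(D \right)} = 3 - \frac{51}{D}$
$R = - \frac{1289}{67}$ ($R = -17 - \left(3 - \frac{51}{67}\right) = -17 - \frac{150}{67} = - \frac{1289}{67} \approx -19.239$)
$\frac{R}{-8555} = - \frac{1289}{67 \left(-8555\right)} = \left(- \frac{1289}{67}\right) \left(- \frac{1}{8555}\right) = \frac{1289}{573185}$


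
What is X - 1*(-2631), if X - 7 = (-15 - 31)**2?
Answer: 4754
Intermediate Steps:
X = 2123 (X = 7 + (-15 - 31)**2 = 7 + (-46)**2 = 7 + 2116 = 2123)
X - 1*(-2631) = 2123 - 1*(-2631) = 2123 + 2631 = 4754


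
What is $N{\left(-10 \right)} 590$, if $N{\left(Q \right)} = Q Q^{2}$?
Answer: $-590000$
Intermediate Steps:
$N{\left(Q \right)} = Q^{3}$
$N{\left(-10 \right)} 590 = \left(-10\right)^{3} \cdot 590 = \left(-1000\right) 590 = -590000$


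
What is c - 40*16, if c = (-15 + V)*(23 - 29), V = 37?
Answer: -772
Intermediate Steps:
c = -132 (c = (-15 + 37)*(23 - 29) = 22*(-6) = -132)
c - 40*16 = -132 - 40*16 = -132 - 640 = -772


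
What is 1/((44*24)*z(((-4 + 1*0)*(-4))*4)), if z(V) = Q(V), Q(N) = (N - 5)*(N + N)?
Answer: 1/7974912 ≈ 1.2539e-7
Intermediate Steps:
Q(N) = 2*N*(-5 + N) (Q(N) = (-5 + N)*(2*N) = 2*N*(-5 + N))
z(V) = 2*V*(-5 + V)
1/((44*24)*z(((-4 + 1*0)*(-4))*4)) = 1/((44*24)*(2*(((-4 + 1*0)*(-4))*4)*(-5 + ((-4 + 1*0)*(-4))*4))) = 1/(1056*(2*(((-4 + 0)*(-4))*4)*(-5 + ((-4 + 0)*(-4))*4))) = 1/(1056*(2*(-4*(-4)*4)*(-5 - 4*(-4)*4))) = 1/(1056*(2*(16*4)*(-5 + 16*4))) = 1/(1056*(2*64*(-5 + 64))) = 1/(1056*(2*64*59)) = 1/(1056*7552) = 1/7974912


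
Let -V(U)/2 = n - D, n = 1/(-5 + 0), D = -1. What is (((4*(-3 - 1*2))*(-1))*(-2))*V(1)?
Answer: 64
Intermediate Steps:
n = -⅕ (n = 1/(-5) = -⅕ ≈ -0.20000)
V(U) = -8/5 (V(U) = -2*(-⅕ - 1*(-1)) = -2*(-⅕ + 1) = -2*⅘ = -8/5)
(((4*(-3 - 1*2))*(-1))*(-2))*V(1) = (((4*(-3 - 1*2))*(-1))*(-2))*(-8/5) = (((4*(-3 - 2))*(-1))*(-2))*(-8/5) = (((4*(-5))*(-1))*(-2))*(-8/5) = (-20*(-1)*(-2))*(-8/5) = (20*(-2))*(-8/5) = -40*(-8/5) = 64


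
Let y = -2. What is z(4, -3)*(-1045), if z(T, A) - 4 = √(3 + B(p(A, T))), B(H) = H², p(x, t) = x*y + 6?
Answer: -4180 - 7315*√3 ≈ -16850.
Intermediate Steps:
p(x, t) = 6 - 2*x (p(x, t) = x*(-2) + 6 = -2*x + 6 = 6 - 2*x)
z(T, A) = 4 + √(3 + (6 - 2*A)²)
z(4, -3)*(-1045) = (4 + √(3 + 4*(3 - 1*(-3))²))*(-1045) = (4 + √(3 + 4*(3 + 3)²))*(-1045) = (4 + √(3 + 4*6²))*(-1045) = (4 + √(3 + 4*36))*(-1045) = (4 + √(3 + 144))*(-1045) = (4 + √147)*(-1045) = (4 + 7*√3)*(-1045) = -4180 - 7315*√3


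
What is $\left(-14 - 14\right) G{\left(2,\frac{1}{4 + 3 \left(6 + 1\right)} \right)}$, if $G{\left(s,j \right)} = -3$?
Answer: $84$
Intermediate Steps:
$\left(-14 - 14\right) G{\left(2,\frac{1}{4 + 3 \left(6 + 1\right)} \right)} = \left(-14 - 14\right) \left(-3\right) = \left(-28\right) \left(-3\right) = 84$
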